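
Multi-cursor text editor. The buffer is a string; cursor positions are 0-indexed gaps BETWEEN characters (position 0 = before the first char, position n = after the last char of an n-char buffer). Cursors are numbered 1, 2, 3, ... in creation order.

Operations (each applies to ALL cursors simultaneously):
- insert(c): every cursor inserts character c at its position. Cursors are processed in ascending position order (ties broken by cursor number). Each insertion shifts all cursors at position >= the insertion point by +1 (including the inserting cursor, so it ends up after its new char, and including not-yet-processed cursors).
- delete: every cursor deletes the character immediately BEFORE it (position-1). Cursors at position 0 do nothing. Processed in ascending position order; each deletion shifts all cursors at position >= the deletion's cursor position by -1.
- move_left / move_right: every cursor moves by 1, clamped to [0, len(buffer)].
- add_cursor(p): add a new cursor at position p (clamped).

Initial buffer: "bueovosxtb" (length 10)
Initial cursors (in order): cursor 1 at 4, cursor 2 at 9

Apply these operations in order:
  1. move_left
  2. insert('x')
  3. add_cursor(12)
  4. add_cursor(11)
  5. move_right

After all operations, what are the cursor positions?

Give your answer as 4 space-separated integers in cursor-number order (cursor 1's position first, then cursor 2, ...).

After op 1 (move_left): buffer="bueovosxtb" (len 10), cursors c1@3 c2@8, authorship ..........
After op 2 (insert('x')): buffer="buexovosxxtb" (len 12), cursors c1@4 c2@10, authorship ...1.....2..
After op 3 (add_cursor(12)): buffer="buexovosxxtb" (len 12), cursors c1@4 c2@10 c3@12, authorship ...1.....2..
After op 4 (add_cursor(11)): buffer="buexovosxxtb" (len 12), cursors c1@4 c2@10 c4@11 c3@12, authorship ...1.....2..
After op 5 (move_right): buffer="buexovosxxtb" (len 12), cursors c1@5 c2@11 c3@12 c4@12, authorship ...1.....2..

Answer: 5 11 12 12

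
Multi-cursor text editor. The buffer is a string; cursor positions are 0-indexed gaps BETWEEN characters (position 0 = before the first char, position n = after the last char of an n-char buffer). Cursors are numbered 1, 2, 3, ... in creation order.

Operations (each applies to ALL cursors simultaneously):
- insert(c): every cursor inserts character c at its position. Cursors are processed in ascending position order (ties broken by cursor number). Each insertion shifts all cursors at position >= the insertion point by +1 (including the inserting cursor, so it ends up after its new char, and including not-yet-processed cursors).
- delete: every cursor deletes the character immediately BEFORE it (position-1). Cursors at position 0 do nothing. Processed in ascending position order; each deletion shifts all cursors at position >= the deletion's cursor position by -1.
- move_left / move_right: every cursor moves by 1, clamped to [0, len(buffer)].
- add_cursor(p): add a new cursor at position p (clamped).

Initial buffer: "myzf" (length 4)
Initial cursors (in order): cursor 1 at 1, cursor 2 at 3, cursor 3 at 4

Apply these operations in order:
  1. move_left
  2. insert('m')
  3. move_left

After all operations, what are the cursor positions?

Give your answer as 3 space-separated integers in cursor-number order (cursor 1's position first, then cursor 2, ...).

Answer: 0 3 5

Derivation:
After op 1 (move_left): buffer="myzf" (len 4), cursors c1@0 c2@2 c3@3, authorship ....
After op 2 (insert('m')): buffer="mmymzmf" (len 7), cursors c1@1 c2@4 c3@6, authorship 1..2.3.
After op 3 (move_left): buffer="mmymzmf" (len 7), cursors c1@0 c2@3 c3@5, authorship 1..2.3.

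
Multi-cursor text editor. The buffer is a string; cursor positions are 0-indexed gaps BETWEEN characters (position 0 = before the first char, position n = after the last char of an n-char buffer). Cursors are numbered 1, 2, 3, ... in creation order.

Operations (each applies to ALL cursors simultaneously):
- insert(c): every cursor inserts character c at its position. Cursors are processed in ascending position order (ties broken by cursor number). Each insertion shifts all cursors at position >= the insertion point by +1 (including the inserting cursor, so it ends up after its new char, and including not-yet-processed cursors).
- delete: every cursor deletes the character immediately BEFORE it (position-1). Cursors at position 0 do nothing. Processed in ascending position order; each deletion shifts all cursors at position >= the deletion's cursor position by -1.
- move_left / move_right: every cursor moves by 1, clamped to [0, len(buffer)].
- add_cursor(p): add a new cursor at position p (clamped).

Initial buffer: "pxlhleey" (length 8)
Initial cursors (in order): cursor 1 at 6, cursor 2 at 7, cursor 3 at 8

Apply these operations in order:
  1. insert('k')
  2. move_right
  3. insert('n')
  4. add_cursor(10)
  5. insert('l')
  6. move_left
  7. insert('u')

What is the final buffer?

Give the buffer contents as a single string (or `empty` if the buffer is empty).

Answer: pxlhlekenulkulynulknul

Derivation:
After op 1 (insert('k')): buffer="pxlhlekekyk" (len 11), cursors c1@7 c2@9 c3@11, authorship ......1.2.3
After op 2 (move_right): buffer="pxlhlekekyk" (len 11), cursors c1@8 c2@10 c3@11, authorship ......1.2.3
After op 3 (insert('n')): buffer="pxlhlekenkynkn" (len 14), cursors c1@9 c2@12 c3@14, authorship ......1.12.233
After op 4 (add_cursor(10)): buffer="pxlhlekenkynkn" (len 14), cursors c1@9 c4@10 c2@12 c3@14, authorship ......1.12.233
After op 5 (insert('l')): buffer="pxlhlekenlklynlknl" (len 18), cursors c1@10 c4@12 c2@15 c3@18, authorship ......1.1124.22333
After op 6 (move_left): buffer="pxlhlekenlklynlknl" (len 18), cursors c1@9 c4@11 c2@14 c3@17, authorship ......1.1124.22333
After op 7 (insert('u')): buffer="pxlhlekenulkulynulknul" (len 22), cursors c1@10 c4@13 c2@17 c3@21, authorship ......1.111244.2223333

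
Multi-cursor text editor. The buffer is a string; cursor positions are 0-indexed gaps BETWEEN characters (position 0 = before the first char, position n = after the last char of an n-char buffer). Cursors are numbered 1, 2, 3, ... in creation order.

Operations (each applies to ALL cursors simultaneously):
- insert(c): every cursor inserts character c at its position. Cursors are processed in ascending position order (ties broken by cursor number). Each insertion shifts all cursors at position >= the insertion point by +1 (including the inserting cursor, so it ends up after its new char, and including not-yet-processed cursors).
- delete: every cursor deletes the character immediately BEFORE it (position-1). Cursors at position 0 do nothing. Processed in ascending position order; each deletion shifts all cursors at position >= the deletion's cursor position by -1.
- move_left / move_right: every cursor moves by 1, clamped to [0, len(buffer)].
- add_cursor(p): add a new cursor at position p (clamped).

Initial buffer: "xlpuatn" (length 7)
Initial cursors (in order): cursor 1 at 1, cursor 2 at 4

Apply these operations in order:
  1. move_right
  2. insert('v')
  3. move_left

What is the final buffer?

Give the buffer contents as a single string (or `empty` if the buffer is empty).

Answer: xlvpuavtn

Derivation:
After op 1 (move_right): buffer="xlpuatn" (len 7), cursors c1@2 c2@5, authorship .......
After op 2 (insert('v')): buffer="xlvpuavtn" (len 9), cursors c1@3 c2@7, authorship ..1...2..
After op 3 (move_left): buffer="xlvpuavtn" (len 9), cursors c1@2 c2@6, authorship ..1...2..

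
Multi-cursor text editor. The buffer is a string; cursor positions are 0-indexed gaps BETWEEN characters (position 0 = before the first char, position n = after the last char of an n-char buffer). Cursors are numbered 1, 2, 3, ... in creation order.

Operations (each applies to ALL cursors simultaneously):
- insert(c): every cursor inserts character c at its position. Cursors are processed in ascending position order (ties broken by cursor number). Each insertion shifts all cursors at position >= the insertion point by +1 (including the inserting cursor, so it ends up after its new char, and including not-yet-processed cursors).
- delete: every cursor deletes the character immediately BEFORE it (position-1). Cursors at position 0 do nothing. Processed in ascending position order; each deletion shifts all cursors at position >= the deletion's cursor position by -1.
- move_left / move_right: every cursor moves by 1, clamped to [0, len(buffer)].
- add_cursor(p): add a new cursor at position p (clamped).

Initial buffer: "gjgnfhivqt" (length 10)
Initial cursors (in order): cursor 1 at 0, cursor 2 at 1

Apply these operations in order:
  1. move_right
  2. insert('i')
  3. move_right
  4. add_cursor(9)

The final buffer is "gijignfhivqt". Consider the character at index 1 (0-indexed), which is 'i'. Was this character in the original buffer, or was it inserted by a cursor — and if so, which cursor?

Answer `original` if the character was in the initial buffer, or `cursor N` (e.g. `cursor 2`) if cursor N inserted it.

Answer: cursor 1

Derivation:
After op 1 (move_right): buffer="gjgnfhivqt" (len 10), cursors c1@1 c2@2, authorship ..........
After op 2 (insert('i')): buffer="gijignfhivqt" (len 12), cursors c1@2 c2@4, authorship .1.2........
After op 3 (move_right): buffer="gijignfhivqt" (len 12), cursors c1@3 c2@5, authorship .1.2........
After op 4 (add_cursor(9)): buffer="gijignfhivqt" (len 12), cursors c1@3 c2@5 c3@9, authorship .1.2........
Authorship (.=original, N=cursor N): . 1 . 2 . . . . . . . .
Index 1: author = 1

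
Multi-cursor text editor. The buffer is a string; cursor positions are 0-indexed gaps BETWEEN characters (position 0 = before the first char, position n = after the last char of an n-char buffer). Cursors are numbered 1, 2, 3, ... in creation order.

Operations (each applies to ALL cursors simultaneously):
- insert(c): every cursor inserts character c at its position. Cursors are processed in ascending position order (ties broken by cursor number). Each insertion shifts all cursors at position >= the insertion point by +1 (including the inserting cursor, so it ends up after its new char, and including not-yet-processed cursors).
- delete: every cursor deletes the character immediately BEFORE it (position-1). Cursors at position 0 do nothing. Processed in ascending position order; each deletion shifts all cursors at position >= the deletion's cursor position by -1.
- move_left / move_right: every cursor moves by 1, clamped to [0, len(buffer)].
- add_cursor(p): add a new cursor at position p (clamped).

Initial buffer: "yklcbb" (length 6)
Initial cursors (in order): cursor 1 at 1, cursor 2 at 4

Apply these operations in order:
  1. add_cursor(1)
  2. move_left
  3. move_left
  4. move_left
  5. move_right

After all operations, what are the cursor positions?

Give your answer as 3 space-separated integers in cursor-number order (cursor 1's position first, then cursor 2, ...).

Answer: 1 2 1

Derivation:
After op 1 (add_cursor(1)): buffer="yklcbb" (len 6), cursors c1@1 c3@1 c2@4, authorship ......
After op 2 (move_left): buffer="yklcbb" (len 6), cursors c1@0 c3@0 c2@3, authorship ......
After op 3 (move_left): buffer="yklcbb" (len 6), cursors c1@0 c3@0 c2@2, authorship ......
After op 4 (move_left): buffer="yklcbb" (len 6), cursors c1@0 c3@0 c2@1, authorship ......
After op 5 (move_right): buffer="yklcbb" (len 6), cursors c1@1 c3@1 c2@2, authorship ......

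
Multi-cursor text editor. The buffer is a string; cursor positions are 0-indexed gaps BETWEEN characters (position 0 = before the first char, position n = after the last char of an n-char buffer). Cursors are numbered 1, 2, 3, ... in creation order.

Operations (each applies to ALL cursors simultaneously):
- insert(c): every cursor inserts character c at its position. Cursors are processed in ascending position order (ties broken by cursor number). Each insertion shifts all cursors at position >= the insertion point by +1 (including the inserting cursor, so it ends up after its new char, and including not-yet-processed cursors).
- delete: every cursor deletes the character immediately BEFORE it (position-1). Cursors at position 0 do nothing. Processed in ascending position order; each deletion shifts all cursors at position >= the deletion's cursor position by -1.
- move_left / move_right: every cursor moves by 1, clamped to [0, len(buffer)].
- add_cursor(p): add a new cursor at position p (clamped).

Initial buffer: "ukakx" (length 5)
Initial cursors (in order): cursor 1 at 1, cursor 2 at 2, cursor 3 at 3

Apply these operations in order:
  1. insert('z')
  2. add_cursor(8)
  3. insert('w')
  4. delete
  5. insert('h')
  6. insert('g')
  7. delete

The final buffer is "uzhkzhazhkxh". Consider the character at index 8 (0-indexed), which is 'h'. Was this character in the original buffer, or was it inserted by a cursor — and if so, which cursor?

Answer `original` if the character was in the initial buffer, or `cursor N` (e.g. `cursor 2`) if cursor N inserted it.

After op 1 (insert('z')): buffer="uzkzazkx" (len 8), cursors c1@2 c2@4 c3@6, authorship .1.2.3..
After op 2 (add_cursor(8)): buffer="uzkzazkx" (len 8), cursors c1@2 c2@4 c3@6 c4@8, authorship .1.2.3..
After op 3 (insert('w')): buffer="uzwkzwazwkxw" (len 12), cursors c1@3 c2@6 c3@9 c4@12, authorship .11.22.33..4
After op 4 (delete): buffer="uzkzazkx" (len 8), cursors c1@2 c2@4 c3@6 c4@8, authorship .1.2.3..
After op 5 (insert('h')): buffer="uzhkzhazhkxh" (len 12), cursors c1@3 c2@6 c3@9 c4@12, authorship .11.22.33..4
After op 6 (insert('g')): buffer="uzhgkzhgazhgkxhg" (len 16), cursors c1@4 c2@8 c3@12 c4@16, authorship .111.222.333..44
After op 7 (delete): buffer="uzhkzhazhkxh" (len 12), cursors c1@3 c2@6 c3@9 c4@12, authorship .11.22.33..4
Authorship (.=original, N=cursor N): . 1 1 . 2 2 . 3 3 . . 4
Index 8: author = 3

Answer: cursor 3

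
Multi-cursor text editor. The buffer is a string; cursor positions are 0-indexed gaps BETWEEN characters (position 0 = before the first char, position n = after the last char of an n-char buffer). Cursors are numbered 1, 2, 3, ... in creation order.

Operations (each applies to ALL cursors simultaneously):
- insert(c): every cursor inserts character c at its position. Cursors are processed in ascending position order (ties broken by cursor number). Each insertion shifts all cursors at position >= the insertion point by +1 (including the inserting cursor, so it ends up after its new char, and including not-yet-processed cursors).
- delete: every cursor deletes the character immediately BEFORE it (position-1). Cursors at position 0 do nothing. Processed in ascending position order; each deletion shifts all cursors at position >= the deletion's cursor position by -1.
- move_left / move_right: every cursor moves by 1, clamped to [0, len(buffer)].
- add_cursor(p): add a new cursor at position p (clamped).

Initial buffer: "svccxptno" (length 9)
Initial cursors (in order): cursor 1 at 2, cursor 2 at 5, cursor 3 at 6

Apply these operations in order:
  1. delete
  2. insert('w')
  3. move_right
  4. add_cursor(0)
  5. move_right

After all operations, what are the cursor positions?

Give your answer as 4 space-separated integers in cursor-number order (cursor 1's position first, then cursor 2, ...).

After op 1 (delete): buffer="scctno" (len 6), cursors c1@1 c2@3 c3@3, authorship ......
After op 2 (insert('w')): buffer="swccwwtno" (len 9), cursors c1@2 c2@6 c3@6, authorship .1..23...
After op 3 (move_right): buffer="swccwwtno" (len 9), cursors c1@3 c2@7 c3@7, authorship .1..23...
After op 4 (add_cursor(0)): buffer="swccwwtno" (len 9), cursors c4@0 c1@3 c2@7 c3@7, authorship .1..23...
After op 5 (move_right): buffer="swccwwtno" (len 9), cursors c4@1 c1@4 c2@8 c3@8, authorship .1..23...

Answer: 4 8 8 1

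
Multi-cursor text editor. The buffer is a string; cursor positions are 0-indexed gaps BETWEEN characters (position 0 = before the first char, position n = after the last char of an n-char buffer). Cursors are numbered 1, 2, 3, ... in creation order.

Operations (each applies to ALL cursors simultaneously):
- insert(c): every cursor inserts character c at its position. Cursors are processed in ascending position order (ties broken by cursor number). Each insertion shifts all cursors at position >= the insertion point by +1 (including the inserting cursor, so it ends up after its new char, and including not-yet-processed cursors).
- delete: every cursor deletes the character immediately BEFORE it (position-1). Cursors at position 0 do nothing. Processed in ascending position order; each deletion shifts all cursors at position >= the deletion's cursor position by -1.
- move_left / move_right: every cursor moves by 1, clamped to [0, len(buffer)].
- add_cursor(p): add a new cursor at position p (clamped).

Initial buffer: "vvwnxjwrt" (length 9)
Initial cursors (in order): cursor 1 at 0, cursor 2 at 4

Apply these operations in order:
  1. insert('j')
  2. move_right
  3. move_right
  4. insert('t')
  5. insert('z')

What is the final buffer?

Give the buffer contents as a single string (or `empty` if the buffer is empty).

Answer: jvvtzwnjxjtzwrt

Derivation:
After op 1 (insert('j')): buffer="jvvwnjxjwrt" (len 11), cursors c1@1 c2@6, authorship 1....2.....
After op 2 (move_right): buffer="jvvwnjxjwrt" (len 11), cursors c1@2 c2@7, authorship 1....2.....
After op 3 (move_right): buffer="jvvwnjxjwrt" (len 11), cursors c1@3 c2@8, authorship 1....2.....
After op 4 (insert('t')): buffer="jvvtwnjxjtwrt" (len 13), cursors c1@4 c2@10, authorship 1..1..2..2...
After op 5 (insert('z')): buffer="jvvtzwnjxjtzwrt" (len 15), cursors c1@5 c2@12, authorship 1..11..2..22...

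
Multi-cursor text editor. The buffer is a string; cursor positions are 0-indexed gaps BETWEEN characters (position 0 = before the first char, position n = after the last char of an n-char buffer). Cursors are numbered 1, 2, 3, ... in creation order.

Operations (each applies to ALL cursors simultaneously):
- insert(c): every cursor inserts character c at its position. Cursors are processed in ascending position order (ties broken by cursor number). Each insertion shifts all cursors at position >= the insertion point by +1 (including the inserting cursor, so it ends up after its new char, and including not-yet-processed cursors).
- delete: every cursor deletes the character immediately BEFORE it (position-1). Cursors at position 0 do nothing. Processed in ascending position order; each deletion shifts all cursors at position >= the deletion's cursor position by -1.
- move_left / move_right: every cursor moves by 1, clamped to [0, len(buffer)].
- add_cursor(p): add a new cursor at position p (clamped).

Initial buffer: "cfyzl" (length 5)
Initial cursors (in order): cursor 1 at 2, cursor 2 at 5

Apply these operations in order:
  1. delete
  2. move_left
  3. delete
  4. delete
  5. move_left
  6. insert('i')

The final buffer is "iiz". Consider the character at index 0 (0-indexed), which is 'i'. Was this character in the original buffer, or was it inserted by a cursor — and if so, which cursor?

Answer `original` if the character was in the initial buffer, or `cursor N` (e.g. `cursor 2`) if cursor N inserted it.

Answer: cursor 1

Derivation:
After op 1 (delete): buffer="cyz" (len 3), cursors c1@1 c2@3, authorship ...
After op 2 (move_left): buffer="cyz" (len 3), cursors c1@0 c2@2, authorship ...
After op 3 (delete): buffer="cz" (len 2), cursors c1@0 c2@1, authorship ..
After op 4 (delete): buffer="z" (len 1), cursors c1@0 c2@0, authorship .
After op 5 (move_left): buffer="z" (len 1), cursors c1@0 c2@0, authorship .
After op 6 (insert('i')): buffer="iiz" (len 3), cursors c1@2 c2@2, authorship 12.
Authorship (.=original, N=cursor N): 1 2 .
Index 0: author = 1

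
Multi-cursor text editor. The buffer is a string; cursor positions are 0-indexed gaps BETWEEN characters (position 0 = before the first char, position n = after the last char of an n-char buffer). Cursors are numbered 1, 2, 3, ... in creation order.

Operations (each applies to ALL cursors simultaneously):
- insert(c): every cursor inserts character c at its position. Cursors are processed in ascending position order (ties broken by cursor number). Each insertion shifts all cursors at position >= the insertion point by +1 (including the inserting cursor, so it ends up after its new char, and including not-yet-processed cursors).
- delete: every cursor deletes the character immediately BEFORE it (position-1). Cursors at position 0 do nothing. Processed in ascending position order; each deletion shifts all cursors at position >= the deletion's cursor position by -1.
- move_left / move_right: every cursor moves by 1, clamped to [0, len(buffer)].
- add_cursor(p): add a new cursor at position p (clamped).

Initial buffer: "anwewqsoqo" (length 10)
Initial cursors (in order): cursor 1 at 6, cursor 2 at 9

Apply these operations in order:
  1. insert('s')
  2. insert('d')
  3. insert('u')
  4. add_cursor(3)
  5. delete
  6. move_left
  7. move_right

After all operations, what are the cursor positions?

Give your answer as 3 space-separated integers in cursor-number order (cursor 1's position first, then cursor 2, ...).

Answer: 7 12 2

Derivation:
After op 1 (insert('s')): buffer="anwewqssoqso" (len 12), cursors c1@7 c2@11, authorship ......1...2.
After op 2 (insert('d')): buffer="anwewqsdsoqsdo" (len 14), cursors c1@8 c2@13, authorship ......11...22.
After op 3 (insert('u')): buffer="anwewqsdusoqsduo" (len 16), cursors c1@9 c2@15, authorship ......111...222.
After op 4 (add_cursor(3)): buffer="anwewqsdusoqsduo" (len 16), cursors c3@3 c1@9 c2@15, authorship ......111...222.
After op 5 (delete): buffer="anewqsdsoqsdo" (len 13), cursors c3@2 c1@7 c2@12, authorship .....11...22.
After op 6 (move_left): buffer="anewqsdsoqsdo" (len 13), cursors c3@1 c1@6 c2@11, authorship .....11...22.
After op 7 (move_right): buffer="anewqsdsoqsdo" (len 13), cursors c3@2 c1@7 c2@12, authorship .....11...22.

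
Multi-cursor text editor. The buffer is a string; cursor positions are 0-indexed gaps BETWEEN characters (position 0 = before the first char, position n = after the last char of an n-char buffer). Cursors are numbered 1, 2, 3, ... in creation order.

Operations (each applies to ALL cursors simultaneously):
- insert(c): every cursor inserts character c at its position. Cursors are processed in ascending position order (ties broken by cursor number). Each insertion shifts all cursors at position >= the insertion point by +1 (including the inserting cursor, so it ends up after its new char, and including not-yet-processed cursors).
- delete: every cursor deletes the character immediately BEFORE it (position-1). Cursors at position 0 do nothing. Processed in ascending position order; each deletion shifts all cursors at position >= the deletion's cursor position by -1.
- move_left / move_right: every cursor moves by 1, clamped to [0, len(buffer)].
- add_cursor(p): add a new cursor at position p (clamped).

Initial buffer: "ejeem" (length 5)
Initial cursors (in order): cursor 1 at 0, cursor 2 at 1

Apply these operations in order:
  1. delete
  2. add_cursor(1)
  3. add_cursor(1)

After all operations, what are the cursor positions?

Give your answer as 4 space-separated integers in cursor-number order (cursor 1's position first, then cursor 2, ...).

Answer: 0 0 1 1

Derivation:
After op 1 (delete): buffer="jeem" (len 4), cursors c1@0 c2@0, authorship ....
After op 2 (add_cursor(1)): buffer="jeem" (len 4), cursors c1@0 c2@0 c3@1, authorship ....
After op 3 (add_cursor(1)): buffer="jeem" (len 4), cursors c1@0 c2@0 c3@1 c4@1, authorship ....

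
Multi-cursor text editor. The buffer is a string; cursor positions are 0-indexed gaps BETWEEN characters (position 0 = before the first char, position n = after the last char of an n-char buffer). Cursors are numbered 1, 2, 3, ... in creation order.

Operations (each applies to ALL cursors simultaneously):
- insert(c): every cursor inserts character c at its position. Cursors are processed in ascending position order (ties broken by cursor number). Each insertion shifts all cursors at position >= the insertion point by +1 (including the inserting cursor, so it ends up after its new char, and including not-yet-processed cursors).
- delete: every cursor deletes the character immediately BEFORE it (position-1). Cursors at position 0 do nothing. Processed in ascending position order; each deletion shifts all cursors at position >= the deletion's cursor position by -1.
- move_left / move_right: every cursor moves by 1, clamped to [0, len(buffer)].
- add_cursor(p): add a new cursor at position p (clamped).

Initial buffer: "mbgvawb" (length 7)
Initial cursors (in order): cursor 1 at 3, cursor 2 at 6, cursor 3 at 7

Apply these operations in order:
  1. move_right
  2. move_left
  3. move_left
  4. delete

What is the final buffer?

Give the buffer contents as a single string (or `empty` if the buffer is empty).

Answer: mgwb

Derivation:
After op 1 (move_right): buffer="mbgvawb" (len 7), cursors c1@4 c2@7 c3@7, authorship .......
After op 2 (move_left): buffer="mbgvawb" (len 7), cursors c1@3 c2@6 c3@6, authorship .......
After op 3 (move_left): buffer="mbgvawb" (len 7), cursors c1@2 c2@5 c3@5, authorship .......
After op 4 (delete): buffer="mgwb" (len 4), cursors c1@1 c2@2 c3@2, authorship ....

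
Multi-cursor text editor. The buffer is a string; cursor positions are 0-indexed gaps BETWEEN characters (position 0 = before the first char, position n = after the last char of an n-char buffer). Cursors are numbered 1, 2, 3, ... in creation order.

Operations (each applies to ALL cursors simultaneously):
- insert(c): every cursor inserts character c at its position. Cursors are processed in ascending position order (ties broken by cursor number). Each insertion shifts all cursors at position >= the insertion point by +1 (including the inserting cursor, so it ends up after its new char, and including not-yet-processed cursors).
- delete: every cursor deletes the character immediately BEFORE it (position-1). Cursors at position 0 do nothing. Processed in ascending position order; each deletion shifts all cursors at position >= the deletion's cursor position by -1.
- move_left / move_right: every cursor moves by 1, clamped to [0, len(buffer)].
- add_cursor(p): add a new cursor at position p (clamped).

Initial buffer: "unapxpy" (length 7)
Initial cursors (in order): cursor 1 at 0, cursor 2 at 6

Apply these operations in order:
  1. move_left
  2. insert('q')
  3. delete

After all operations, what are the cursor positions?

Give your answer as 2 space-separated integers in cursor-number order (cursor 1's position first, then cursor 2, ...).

Answer: 0 5

Derivation:
After op 1 (move_left): buffer="unapxpy" (len 7), cursors c1@0 c2@5, authorship .......
After op 2 (insert('q')): buffer="qunapxqpy" (len 9), cursors c1@1 c2@7, authorship 1.....2..
After op 3 (delete): buffer="unapxpy" (len 7), cursors c1@0 c2@5, authorship .......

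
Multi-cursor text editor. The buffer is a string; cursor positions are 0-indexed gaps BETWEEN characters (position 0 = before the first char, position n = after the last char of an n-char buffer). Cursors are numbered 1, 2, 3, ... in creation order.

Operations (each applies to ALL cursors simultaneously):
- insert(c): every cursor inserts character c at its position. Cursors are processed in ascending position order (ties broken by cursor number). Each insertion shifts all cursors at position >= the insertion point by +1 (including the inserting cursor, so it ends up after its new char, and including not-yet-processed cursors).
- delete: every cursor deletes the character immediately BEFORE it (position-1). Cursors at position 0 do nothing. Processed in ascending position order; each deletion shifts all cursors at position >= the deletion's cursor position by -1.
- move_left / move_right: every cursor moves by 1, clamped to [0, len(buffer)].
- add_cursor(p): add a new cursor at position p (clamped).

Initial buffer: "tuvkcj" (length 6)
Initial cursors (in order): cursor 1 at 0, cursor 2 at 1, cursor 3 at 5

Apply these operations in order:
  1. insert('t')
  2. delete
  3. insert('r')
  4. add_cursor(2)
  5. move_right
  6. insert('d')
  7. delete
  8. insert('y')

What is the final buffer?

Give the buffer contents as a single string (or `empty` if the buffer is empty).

After op 1 (insert('t')): buffer="tttuvkctj" (len 9), cursors c1@1 c2@3 c3@8, authorship 1.2....3.
After op 2 (delete): buffer="tuvkcj" (len 6), cursors c1@0 c2@1 c3@5, authorship ......
After op 3 (insert('r')): buffer="rtruvkcrj" (len 9), cursors c1@1 c2@3 c3@8, authorship 1.2....3.
After op 4 (add_cursor(2)): buffer="rtruvkcrj" (len 9), cursors c1@1 c4@2 c2@3 c3@8, authorship 1.2....3.
After op 5 (move_right): buffer="rtruvkcrj" (len 9), cursors c1@2 c4@3 c2@4 c3@9, authorship 1.2....3.
After op 6 (insert('d')): buffer="rtdrdudvkcrjd" (len 13), cursors c1@3 c4@5 c2@7 c3@13, authorship 1.124.2...3.3
After op 7 (delete): buffer="rtruvkcrj" (len 9), cursors c1@2 c4@3 c2@4 c3@9, authorship 1.2....3.
After op 8 (insert('y')): buffer="rtyryuyvkcrjy" (len 13), cursors c1@3 c4@5 c2@7 c3@13, authorship 1.124.2...3.3

Answer: rtyryuyvkcrjy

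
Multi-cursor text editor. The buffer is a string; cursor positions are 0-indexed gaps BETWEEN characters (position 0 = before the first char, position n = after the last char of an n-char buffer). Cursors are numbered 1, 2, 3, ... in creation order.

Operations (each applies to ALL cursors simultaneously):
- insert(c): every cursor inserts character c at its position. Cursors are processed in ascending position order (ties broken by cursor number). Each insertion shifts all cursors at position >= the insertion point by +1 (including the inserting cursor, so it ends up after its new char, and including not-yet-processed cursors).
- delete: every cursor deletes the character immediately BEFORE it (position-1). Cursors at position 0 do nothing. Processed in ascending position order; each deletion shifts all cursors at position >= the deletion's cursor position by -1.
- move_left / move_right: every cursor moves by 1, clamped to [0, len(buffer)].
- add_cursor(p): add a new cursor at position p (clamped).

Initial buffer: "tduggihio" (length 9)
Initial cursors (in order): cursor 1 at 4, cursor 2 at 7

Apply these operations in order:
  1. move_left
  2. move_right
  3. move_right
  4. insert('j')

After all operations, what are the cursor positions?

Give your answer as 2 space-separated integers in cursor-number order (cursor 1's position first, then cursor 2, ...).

After op 1 (move_left): buffer="tduggihio" (len 9), cursors c1@3 c2@6, authorship .........
After op 2 (move_right): buffer="tduggihio" (len 9), cursors c1@4 c2@7, authorship .........
After op 3 (move_right): buffer="tduggihio" (len 9), cursors c1@5 c2@8, authorship .........
After op 4 (insert('j')): buffer="tduggjihijo" (len 11), cursors c1@6 c2@10, authorship .....1...2.

Answer: 6 10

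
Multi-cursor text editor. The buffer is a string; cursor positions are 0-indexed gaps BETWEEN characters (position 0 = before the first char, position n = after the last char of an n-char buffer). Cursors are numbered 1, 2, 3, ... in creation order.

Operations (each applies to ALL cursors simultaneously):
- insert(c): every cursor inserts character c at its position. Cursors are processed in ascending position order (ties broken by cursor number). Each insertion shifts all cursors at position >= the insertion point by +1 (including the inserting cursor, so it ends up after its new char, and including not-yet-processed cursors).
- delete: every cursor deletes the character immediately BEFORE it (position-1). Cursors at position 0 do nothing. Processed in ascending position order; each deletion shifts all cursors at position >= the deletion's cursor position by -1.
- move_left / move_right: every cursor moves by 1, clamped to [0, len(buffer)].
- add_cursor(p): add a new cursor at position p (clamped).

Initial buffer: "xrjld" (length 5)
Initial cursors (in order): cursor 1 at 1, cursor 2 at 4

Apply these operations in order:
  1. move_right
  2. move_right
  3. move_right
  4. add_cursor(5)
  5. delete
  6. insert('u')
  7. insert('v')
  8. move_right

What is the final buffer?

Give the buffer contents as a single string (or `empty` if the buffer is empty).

After op 1 (move_right): buffer="xrjld" (len 5), cursors c1@2 c2@5, authorship .....
After op 2 (move_right): buffer="xrjld" (len 5), cursors c1@3 c2@5, authorship .....
After op 3 (move_right): buffer="xrjld" (len 5), cursors c1@4 c2@5, authorship .....
After op 4 (add_cursor(5)): buffer="xrjld" (len 5), cursors c1@4 c2@5 c3@5, authorship .....
After op 5 (delete): buffer="xr" (len 2), cursors c1@2 c2@2 c3@2, authorship ..
After op 6 (insert('u')): buffer="xruuu" (len 5), cursors c1@5 c2@5 c3@5, authorship ..123
After op 7 (insert('v')): buffer="xruuuvvv" (len 8), cursors c1@8 c2@8 c3@8, authorship ..123123
After op 8 (move_right): buffer="xruuuvvv" (len 8), cursors c1@8 c2@8 c3@8, authorship ..123123

Answer: xruuuvvv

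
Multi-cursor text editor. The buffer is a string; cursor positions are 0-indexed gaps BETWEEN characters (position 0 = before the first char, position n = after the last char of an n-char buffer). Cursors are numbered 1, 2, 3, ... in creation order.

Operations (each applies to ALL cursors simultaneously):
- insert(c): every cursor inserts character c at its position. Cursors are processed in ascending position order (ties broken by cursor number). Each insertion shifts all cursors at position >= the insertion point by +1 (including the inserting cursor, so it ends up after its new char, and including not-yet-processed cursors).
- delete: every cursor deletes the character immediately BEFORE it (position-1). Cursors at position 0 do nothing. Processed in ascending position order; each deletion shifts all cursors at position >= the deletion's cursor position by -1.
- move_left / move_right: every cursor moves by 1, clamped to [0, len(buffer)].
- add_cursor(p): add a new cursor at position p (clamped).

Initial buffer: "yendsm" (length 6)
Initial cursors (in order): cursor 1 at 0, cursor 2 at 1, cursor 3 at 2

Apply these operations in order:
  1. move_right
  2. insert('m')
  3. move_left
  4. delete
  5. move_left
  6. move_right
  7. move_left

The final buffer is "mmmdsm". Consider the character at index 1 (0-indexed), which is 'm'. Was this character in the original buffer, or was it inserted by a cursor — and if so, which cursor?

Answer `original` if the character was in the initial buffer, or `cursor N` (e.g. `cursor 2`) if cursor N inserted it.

Answer: cursor 2

Derivation:
After op 1 (move_right): buffer="yendsm" (len 6), cursors c1@1 c2@2 c3@3, authorship ......
After op 2 (insert('m')): buffer="ymemnmdsm" (len 9), cursors c1@2 c2@4 c3@6, authorship .1.2.3...
After op 3 (move_left): buffer="ymemnmdsm" (len 9), cursors c1@1 c2@3 c3@5, authorship .1.2.3...
After op 4 (delete): buffer="mmmdsm" (len 6), cursors c1@0 c2@1 c3@2, authorship 123...
After op 5 (move_left): buffer="mmmdsm" (len 6), cursors c1@0 c2@0 c3@1, authorship 123...
After op 6 (move_right): buffer="mmmdsm" (len 6), cursors c1@1 c2@1 c3@2, authorship 123...
After op 7 (move_left): buffer="mmmdsm" (len 6), cursors c1@0 c2@0 c3@1, authorship 123...
Authorship (.=original, N=cursor N): 1 2 3 . . .
Index 1: author = 2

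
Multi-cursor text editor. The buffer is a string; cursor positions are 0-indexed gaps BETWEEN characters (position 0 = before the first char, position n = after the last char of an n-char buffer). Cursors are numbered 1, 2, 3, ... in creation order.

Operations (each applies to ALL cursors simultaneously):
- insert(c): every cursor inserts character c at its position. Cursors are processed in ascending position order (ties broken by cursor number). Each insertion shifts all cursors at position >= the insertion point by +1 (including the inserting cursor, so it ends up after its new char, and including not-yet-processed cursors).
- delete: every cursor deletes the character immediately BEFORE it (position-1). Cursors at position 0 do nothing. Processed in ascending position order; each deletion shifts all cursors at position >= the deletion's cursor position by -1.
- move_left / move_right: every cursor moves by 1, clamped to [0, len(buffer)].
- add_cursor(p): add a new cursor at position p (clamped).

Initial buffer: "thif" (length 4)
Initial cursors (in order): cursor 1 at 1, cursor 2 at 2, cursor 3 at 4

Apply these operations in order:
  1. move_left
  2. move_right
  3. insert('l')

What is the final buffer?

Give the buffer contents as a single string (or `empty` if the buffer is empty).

Answer: tlhlifl

Derivation:
After op 1 (move_left): buffer="thif" (len 4), cursors c1@0 c2@1 c3@3, authorship ....
After op 2 (move_right): buffer="thif" (len 4), cursors c1@1 c2@2 c3@4, authorship ....
After op 3 (insert('l')): buffer="tlhlifl" (len 7), cursors c1@2 c2@4 c3@7, authorship .1.2..3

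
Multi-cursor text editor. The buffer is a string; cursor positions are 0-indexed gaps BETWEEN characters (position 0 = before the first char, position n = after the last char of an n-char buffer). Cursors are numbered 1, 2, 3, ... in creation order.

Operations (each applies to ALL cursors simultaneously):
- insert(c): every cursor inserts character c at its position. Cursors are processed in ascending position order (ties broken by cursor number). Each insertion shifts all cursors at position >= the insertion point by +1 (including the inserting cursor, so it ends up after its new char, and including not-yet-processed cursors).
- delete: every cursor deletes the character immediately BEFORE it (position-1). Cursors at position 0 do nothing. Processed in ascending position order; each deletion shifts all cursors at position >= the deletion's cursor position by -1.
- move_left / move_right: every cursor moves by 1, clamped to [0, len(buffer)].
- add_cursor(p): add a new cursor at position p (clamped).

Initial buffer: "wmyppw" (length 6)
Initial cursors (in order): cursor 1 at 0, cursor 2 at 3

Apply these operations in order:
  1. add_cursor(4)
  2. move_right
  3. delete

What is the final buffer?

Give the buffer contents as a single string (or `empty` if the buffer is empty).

After op 1 (add_cursor(4)): buffer="wmyppw" (len 6), cursors c1@0 c2@3 c3@4, authorship ......
After op 2 (move_right): buffer="wmyppw" (len 6), cursors c1@1 c2@4 c3@5, authorship ......
After op 3 (delete): buffer="myw" (len 3), cursors c1@0 c2@2 c3@2, authorship ...

Answer: myw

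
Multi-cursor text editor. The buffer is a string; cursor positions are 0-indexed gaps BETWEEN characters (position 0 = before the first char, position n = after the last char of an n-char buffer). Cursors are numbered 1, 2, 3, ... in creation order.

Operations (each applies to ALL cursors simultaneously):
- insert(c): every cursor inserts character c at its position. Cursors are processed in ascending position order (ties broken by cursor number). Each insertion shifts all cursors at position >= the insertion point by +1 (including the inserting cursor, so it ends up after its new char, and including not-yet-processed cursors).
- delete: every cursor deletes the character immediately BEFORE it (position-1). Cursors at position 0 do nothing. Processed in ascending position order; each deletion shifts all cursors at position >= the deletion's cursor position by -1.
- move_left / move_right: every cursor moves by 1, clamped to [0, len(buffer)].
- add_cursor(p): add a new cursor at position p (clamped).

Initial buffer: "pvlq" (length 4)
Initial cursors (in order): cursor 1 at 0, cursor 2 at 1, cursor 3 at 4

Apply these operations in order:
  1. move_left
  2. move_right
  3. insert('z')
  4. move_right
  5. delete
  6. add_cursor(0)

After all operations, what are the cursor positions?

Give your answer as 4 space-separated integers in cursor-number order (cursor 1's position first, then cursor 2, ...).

After op 1 (move_left): buffer="pvlq" (len 4), cursors c1@0 c2@0 c3@3, authorship ....
After op 2 (move_right): buffer="pvlq" (len 4), cursors c1@1 c2@1 c3@4, authorship ....
After op 3 (insert('z')): buffer="pzzvlqz" (len 7), cursors c1@3 c2@3 c3@7, authorship .12...3
After op 4 (move_right): buffer="pzzvlqz" (len 7), cursors c1@4 c2@4 c3@7, authorship .12...3
After op 5 (delete): buffer="pzlq" (len 4), cursors c1@2 c2@2 c3@4, authorship .1..
After op 6 (add_cursor(0)): buffer="pzlq" (len 4), cursors c4@0 c1@2 c2@2 c3@4, authorship .1..

Answer: 2 2 4 0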